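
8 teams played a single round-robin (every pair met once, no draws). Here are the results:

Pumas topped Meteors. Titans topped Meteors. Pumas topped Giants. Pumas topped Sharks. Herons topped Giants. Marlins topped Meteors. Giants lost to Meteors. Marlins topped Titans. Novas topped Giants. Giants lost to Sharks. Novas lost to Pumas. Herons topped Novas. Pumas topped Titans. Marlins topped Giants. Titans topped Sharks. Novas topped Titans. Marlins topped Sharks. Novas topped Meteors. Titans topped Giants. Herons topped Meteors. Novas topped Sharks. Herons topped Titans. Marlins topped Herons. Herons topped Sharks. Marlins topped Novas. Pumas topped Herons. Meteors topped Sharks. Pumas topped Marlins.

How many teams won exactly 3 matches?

Win totals: Herons 5, Marlins 6, Titans 3, Giants 0, Meteors 2, Pumas 7, Sharks 1, Novas 4.
Exactly 3: Titans — 1 team.

1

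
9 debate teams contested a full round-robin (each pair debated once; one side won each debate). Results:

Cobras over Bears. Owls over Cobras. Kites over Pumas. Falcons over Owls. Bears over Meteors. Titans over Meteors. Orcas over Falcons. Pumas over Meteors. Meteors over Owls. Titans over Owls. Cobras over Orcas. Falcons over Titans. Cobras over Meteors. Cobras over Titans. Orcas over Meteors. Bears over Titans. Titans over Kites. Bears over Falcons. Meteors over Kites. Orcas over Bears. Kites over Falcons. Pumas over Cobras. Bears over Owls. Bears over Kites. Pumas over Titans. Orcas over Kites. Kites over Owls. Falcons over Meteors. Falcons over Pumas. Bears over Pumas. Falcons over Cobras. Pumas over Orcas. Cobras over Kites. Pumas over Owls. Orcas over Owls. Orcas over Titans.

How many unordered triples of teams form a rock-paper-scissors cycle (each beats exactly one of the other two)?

17

Win totals: Pumas 5, Bears 6, Meteors 2, Falcons 5, Kites 3, Orcas 6, Cobras 5, Owls 1, Titans 3.
A team with w wins dominates both others in C(w,2) triples; summing gives 10 + 15 + 1 + 10 + 3 + 15 + 10 + 0 + 3 = 67 transitive triples.
Total triples C(9,3) = 84, so cyclic triples = 84 − 67 = 17.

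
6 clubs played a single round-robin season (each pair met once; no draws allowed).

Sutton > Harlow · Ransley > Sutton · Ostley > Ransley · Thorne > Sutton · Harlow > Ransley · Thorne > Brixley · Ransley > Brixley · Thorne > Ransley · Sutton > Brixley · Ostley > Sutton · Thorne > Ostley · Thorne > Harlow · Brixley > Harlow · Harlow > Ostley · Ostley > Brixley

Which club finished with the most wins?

Thorne

Win totals: Harlow 2, Thorne 5, Ransley 2, Sutton 2, Brixley 1, Ostley 3.
Thorne leads with 5 wins (next highest: 3).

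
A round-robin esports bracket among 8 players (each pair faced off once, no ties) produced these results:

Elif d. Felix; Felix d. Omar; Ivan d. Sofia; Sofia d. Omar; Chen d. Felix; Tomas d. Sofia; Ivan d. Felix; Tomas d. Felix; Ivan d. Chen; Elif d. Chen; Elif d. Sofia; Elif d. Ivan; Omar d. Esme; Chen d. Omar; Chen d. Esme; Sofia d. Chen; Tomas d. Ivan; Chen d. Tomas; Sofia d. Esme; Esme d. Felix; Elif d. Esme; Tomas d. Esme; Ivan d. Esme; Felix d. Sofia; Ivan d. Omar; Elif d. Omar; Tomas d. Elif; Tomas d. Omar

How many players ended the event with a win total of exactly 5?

Win totals: Omar 1, Tomas 6, Esme 1, Ivan 5, Elif 6, Sofia 3, Chen 4, Felix 2.
Exactly 5: Ivan — 1 player.

1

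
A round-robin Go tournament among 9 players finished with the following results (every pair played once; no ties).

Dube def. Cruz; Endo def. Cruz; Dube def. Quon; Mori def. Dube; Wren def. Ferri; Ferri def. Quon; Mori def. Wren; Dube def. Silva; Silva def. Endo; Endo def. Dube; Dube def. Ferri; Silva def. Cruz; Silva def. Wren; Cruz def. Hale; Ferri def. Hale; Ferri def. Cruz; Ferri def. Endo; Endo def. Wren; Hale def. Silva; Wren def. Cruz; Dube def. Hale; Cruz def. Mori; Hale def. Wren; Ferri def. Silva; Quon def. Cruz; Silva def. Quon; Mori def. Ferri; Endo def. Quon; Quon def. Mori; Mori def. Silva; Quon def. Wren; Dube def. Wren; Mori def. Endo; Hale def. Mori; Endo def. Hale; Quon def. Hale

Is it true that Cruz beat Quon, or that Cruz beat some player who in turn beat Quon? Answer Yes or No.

Cruz did not beat Quon directly.
Cruz beat Mori, Hale, but each of them lost to Quon. No two-step path.

No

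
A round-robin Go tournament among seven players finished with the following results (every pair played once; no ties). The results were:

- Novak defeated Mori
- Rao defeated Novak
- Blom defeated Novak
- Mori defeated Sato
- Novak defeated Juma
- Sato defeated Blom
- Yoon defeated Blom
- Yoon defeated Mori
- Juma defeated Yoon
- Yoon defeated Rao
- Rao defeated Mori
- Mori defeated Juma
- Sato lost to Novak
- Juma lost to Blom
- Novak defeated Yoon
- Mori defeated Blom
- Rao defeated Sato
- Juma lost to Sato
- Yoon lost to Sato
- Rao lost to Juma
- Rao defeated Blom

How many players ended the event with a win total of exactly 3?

Win totals: Juma 2, Blom 2, Sato 3, Mori 3, Rao 4, Yoon 3, Novak 4.
Exactly 3: Sato, Mori, Yoon — 3 players.

3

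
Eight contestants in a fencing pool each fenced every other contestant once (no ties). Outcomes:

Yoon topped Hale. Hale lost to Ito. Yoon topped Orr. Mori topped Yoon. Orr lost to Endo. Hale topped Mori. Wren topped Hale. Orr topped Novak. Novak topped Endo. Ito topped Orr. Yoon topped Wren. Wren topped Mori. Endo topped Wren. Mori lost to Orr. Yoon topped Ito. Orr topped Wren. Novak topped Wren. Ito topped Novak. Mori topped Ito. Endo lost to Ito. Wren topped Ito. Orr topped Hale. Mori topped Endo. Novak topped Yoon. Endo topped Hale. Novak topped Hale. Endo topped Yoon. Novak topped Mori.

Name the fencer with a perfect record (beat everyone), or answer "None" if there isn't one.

None

Highest win total is Novak with 5 (out of 7 possible).
Novak lost to Ito, Orr, so no fencer went undefeated.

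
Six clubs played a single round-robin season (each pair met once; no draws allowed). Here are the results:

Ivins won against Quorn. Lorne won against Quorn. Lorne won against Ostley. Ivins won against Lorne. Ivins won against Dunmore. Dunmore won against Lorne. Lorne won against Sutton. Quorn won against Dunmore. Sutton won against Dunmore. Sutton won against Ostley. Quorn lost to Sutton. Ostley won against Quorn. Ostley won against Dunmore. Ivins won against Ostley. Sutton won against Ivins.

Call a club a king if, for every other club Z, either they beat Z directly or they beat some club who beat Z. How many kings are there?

3

Ostley cannot reach Sutton, Ivins in two steps.
Lorne reaches everyone (king).
Sutton reaches everyone (king).
Quorn cannot reach Ostley, Sutton, Ivins in two steps.
Ivins reaches everyone (king).
Dunmore cannot reach Ivins in two steps.
Kings: Lorne, Sutton, Ivins — 3.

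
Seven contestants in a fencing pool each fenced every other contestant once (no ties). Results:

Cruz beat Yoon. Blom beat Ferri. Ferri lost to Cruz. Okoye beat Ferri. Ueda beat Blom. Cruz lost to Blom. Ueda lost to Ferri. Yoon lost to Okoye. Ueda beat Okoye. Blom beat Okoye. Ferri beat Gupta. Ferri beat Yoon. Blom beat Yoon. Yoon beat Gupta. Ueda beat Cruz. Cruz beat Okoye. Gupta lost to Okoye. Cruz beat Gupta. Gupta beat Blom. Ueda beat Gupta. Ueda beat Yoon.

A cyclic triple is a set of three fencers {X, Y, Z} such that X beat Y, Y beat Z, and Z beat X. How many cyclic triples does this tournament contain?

7

Win totals: Okoye 3, Gupta 1, Ferri 3, Ueda 5, Yoon 1, Blom 4, Cruz 4.
A fencer with w wins dominates both others in C(w,2) triples; summing gives 3 + 0 + 3 + 10 + 0 + 6 + 6 = 28 transitive triples.
Total triples C(7,3) = 35, so cyclic triples = 35 − 28 = 7.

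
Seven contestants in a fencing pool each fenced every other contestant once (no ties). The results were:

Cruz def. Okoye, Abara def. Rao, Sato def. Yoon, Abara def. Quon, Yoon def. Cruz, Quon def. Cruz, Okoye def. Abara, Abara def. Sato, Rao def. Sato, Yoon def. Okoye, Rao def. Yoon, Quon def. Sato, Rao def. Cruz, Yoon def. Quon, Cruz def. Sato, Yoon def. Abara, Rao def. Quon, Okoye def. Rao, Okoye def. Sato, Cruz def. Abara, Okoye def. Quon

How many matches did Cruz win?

3

Cruz's results: beat Sato, Okoye, Abara; lost to Quon, Yoon, Rao.
That is 3 wins.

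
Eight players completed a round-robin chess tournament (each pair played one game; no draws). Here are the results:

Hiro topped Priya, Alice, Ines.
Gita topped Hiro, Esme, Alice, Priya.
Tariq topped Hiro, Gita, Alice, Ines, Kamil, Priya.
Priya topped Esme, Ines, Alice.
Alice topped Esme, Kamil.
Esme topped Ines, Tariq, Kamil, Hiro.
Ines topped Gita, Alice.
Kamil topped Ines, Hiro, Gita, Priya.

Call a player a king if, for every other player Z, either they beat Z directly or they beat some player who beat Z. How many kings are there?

5

Esme reaches everyone (king).
Priya reaches everyone (king).
Ines cannot reach Tariq in two steps.
Alice reaches everyone (king).
Kamil cannot reach Tariq in two steps.
Gita reaches everyone (king).
Tariq reaches everyone (king).
Hiro cannot reach Tariq in two steps.
Kings: Esme, Priya, Alice, Gita, Tariq — 5.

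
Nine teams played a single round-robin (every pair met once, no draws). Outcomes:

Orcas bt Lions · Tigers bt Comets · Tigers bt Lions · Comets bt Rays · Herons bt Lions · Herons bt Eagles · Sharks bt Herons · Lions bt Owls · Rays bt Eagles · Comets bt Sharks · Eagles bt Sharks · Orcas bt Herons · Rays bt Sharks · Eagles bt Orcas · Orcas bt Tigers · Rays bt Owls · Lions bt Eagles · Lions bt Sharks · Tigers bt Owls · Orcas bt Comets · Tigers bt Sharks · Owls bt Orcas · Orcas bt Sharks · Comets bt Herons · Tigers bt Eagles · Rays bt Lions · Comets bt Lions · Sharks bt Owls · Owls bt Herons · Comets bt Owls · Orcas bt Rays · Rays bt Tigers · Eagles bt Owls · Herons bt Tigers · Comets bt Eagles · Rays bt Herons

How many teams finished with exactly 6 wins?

3

Win totals: Rays 6, Herons 3, Comets 6, Eagles 3, Lions 3, Owls 2, Orcas 6, Tigers 5, Sharks 2.
Exactly 6: Rays, Comets, Orcas — 3 teams.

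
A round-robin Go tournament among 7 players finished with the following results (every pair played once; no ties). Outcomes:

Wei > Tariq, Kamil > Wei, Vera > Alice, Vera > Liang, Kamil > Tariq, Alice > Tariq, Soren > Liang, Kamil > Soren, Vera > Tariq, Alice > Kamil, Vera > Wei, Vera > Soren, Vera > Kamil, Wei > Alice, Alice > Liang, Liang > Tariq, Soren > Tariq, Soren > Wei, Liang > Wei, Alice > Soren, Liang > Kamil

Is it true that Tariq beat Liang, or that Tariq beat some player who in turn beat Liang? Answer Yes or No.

No

Tariq did not beat Liang directly.
Tariq beat no one, so there is no intermediate player.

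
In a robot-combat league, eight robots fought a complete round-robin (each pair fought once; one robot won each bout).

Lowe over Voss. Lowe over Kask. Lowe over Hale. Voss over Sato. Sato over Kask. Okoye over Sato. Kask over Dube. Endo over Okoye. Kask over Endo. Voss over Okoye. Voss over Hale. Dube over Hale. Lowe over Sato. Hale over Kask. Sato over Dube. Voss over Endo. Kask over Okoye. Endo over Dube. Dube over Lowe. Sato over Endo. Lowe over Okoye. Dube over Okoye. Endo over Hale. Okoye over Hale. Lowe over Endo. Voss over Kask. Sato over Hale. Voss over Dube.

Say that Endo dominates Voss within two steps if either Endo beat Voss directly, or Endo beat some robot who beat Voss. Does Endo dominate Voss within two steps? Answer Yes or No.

Endo did not beat Voss directly.
Endo beat Hale, Okoye, Dube, but each of them lost to Voss. No two-step path.

No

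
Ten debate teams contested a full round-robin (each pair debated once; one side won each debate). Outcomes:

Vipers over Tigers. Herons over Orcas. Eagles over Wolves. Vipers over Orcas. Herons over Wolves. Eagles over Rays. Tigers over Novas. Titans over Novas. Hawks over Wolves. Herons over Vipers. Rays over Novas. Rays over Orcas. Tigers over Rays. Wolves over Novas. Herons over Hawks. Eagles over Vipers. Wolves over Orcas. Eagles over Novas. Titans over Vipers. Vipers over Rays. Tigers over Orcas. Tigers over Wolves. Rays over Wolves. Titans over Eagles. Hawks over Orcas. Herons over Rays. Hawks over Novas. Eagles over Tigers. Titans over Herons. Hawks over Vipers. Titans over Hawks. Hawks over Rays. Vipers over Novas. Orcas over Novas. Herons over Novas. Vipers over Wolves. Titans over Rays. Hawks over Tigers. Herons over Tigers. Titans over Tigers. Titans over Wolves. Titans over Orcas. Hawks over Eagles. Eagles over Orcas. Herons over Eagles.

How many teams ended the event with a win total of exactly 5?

1

Win totals: Wolves 2, Tigers 4, Rays 3, Orcas 1, Herons 8, Eagles 6, Hawks 7, Novas 0, Vipers 5, Titans 9.
Exactly 5: Vipers — 1 team.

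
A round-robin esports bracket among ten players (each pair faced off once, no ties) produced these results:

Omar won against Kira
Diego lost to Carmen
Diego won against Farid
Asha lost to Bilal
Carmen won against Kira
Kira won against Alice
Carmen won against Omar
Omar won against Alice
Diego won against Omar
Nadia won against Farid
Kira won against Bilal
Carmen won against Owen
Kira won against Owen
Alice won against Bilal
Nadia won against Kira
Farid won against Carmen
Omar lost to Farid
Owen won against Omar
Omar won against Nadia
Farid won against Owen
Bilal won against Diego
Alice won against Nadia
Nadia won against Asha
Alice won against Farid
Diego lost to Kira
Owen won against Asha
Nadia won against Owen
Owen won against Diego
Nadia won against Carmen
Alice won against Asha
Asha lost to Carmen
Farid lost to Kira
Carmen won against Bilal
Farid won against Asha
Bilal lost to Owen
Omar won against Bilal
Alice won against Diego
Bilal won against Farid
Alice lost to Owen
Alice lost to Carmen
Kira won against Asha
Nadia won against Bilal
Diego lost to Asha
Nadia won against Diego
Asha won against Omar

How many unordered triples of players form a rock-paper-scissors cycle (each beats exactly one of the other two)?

26

Win totals: Owen 5, Nadia 7, Farid 4, Omar 4, Asha 2, Carmen 7, Diego 2, Bilal 3, Alice 5, Kira 6.
A player with w wins dominates both others in C(w,2) triples; summing gives 10 + 21 + 6 + 6 + 1 + 21 + 1 + 3 + 10 + 15 = 94 transitive triples.
Total triples C(10,3) = 120, so cyclic triples = 120 − 94 = 26.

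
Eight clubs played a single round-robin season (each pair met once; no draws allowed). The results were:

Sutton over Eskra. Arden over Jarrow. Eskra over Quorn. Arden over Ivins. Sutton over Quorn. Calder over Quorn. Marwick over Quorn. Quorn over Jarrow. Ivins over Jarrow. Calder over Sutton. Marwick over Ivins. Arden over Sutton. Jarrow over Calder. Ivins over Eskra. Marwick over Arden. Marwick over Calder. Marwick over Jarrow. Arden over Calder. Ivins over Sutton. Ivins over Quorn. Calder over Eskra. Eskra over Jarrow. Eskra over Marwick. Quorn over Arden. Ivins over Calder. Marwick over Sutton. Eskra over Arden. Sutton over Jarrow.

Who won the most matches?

Win totals: Sutton 3, Marwick 6, Arden 4, Quorn 2, Jarrow 1, Ivins 5, Calder 3, Eskra 4.
Marwick leads with 6 wins (next highest: 5).

Marwick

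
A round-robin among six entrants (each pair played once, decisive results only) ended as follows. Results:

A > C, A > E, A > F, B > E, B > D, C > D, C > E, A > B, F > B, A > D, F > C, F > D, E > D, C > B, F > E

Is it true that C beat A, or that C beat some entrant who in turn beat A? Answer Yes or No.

C did not beat A directly.
C beat B, D, E, but each of them lost to A. No two-step path.

No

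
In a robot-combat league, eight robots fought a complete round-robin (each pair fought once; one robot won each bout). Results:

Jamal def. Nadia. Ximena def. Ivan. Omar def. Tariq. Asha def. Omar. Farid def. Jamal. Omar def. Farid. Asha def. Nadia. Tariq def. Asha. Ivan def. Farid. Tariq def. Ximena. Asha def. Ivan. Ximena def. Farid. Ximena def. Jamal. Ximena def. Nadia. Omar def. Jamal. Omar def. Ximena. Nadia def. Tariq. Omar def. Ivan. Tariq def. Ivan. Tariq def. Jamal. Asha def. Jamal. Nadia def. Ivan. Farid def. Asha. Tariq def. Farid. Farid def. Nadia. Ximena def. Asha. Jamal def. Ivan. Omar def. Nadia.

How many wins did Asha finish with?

4

Asha's results: beat Omar, Nadia, Jamal, Ivan; lost to Tariq, Farid, Ximena.
That is 4 wins.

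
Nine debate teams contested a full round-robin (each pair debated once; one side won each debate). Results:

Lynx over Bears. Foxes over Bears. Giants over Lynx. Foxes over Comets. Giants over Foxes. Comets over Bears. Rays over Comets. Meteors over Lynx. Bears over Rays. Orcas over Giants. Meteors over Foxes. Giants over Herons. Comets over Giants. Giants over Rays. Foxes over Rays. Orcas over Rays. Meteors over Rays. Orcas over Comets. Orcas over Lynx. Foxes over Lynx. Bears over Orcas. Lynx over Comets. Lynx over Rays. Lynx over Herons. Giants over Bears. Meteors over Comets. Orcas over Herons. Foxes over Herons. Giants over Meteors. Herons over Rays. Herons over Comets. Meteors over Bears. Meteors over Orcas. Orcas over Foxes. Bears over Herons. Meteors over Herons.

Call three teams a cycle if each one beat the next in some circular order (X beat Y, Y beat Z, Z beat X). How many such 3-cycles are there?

Win totals: Herons 2, Foxes 5, Lynx 4, Meteors 7, Bears 3, Orcas 6, Giants 6, Rays 1, Comets 2.
A team with w wins dominates both others in C(w,2) triples; summing gives 1 + 10 + 6 + 21 + 3 + 15 + 15 + 0 + 1 = 72 transitive triples.
Total triples C(9,3) = 84, so cyclic triples = 84 − 72 = 12.

12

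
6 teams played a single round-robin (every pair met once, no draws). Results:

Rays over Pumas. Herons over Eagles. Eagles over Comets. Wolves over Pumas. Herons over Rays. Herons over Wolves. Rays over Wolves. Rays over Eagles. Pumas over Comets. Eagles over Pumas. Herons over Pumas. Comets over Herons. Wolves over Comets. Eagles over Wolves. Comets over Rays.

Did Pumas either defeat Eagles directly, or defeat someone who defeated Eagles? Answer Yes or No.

Pumas did not beat Eagles directly.
Pumas beat Comets, but each of them lost to Eagles. No two-step path.

No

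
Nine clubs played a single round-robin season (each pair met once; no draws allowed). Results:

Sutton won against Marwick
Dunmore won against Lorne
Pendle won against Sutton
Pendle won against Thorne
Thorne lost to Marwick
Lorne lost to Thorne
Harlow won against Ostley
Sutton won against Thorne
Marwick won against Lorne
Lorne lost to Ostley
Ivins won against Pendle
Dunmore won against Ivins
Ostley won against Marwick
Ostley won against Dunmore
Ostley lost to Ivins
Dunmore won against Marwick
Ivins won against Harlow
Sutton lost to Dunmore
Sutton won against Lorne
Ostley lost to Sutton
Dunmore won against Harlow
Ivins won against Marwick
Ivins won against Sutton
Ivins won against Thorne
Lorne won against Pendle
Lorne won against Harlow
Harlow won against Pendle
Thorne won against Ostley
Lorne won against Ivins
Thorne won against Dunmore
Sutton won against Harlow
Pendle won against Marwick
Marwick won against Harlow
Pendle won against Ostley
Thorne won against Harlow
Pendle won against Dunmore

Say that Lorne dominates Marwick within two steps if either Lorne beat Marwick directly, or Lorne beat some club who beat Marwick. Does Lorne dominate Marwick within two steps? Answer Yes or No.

Lorne did not beat Marwick directly.
Lorne beat Pendle, Ivins, Harlow. Of those, Pendle beat Marwick.

Yes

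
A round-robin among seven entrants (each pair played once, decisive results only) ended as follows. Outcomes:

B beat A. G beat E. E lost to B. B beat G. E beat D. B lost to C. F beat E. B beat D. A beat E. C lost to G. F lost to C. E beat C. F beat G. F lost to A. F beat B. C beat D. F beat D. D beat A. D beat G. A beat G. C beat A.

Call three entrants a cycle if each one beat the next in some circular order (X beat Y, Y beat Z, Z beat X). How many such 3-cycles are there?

11

Win totals: A 3, B 4, C 4, D 2, E 2, F 4, G 2.
An entrant with w wins dominates both others in C(w,2) triples; summing gives 3 + 6 + 6 + 1 + 1 + 6 + 1 = 24 transitive triples.
Total triples C(7,3) = 35, so cyclic triples = 35 − 24 = 11.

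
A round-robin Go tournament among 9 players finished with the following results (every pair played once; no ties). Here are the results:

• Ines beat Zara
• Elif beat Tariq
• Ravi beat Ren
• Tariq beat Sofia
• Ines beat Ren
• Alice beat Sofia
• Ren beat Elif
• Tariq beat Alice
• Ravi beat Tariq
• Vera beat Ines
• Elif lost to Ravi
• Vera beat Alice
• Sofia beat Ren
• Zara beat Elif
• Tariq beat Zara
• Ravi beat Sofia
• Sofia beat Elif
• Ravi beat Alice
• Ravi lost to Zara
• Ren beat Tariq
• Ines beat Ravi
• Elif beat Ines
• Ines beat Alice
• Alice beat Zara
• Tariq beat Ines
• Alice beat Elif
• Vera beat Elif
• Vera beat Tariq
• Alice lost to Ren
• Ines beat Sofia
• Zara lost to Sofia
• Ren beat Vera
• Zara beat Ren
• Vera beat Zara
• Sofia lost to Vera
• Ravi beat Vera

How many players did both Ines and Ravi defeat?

Ines beat: Zara, Ren, Ravi, Alice, Sofia.
Ravi beat: Ren, Vera, Tariq, Alice, Sofia, Elif.
Both beat: Ren, Alice, Sofia — 3.

3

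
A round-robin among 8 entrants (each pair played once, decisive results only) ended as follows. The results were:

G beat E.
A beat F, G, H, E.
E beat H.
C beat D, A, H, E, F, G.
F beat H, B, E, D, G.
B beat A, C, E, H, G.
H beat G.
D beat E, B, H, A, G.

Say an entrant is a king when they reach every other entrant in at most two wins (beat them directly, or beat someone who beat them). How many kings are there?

4

A cannot reach C in two steps.
B reaches everyone (king).
C reaches everyone (king).
D reaches everyone (king).
E cannot reach A, B, C, D, F in two steps.
F reaches everyone (king).
G cannot reach A, B, C, D, F in two steps.
H cannot reach A, B, C, D, F in two steps.
Kings: B, C, D, F — 4.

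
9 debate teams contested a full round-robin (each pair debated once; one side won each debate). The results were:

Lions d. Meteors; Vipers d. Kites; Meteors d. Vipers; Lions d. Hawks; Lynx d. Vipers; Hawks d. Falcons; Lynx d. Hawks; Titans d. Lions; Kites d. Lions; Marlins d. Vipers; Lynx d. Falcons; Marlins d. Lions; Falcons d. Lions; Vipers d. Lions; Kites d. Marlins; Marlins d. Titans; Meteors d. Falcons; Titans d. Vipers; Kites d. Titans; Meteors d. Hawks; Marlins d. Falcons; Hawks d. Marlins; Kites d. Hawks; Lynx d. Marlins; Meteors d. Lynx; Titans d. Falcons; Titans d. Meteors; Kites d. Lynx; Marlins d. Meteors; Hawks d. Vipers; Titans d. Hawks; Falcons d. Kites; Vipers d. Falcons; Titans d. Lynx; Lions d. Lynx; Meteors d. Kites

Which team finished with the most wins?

Win totals: Kites 5, Titans 6, Falcons 2, Lions 3, Lynx 4, Vipers 3, Marlins 5, Hawks 3, Meteors 5.
Titans leads with 6 wins (next highest: 5).

Titans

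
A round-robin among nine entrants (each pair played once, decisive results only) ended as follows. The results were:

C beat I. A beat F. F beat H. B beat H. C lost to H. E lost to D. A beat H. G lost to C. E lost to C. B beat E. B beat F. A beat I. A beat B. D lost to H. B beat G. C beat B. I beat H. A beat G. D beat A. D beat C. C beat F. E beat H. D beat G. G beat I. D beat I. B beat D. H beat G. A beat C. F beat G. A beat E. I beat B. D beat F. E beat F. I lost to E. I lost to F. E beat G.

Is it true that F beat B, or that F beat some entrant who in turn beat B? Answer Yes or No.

F did not beat B directly.
F beat G, H, I. Of those, I beat B.

Yes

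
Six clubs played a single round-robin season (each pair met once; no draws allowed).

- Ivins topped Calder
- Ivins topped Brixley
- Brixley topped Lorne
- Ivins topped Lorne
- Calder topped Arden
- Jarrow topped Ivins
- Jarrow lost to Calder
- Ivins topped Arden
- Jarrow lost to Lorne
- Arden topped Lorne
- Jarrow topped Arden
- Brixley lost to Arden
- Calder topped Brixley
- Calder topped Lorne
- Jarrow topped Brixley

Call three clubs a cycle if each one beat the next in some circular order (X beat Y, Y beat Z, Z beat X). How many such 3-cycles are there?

4

Win totals: Jarrow 3, Ivins 4, Lorne 1, Brixley 1, Arden 2, Calder 4.
A club with w wins dominates both others in C(w,2) triples; summing gives 3 + 6 + 0 + 0 + 1 + 6 = 16 transitive triples.
Total triples C(6,3) = 20, so cyclic triples = 20 − 16 = 4.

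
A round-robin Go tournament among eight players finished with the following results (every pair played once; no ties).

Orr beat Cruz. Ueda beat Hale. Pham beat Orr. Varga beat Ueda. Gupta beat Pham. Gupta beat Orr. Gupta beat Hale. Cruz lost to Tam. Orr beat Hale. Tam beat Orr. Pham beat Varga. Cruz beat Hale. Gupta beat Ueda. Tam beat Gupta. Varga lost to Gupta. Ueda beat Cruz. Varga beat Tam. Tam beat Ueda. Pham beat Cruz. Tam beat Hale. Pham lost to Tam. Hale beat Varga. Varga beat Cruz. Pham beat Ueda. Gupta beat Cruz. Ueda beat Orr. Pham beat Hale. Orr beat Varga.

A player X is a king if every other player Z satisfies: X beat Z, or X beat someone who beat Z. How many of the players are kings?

Cruz cannot reach Gupta, Tam, Pham, Ueda, Orr in two steps.
Gupta reaches everyone (king).
Hale cannot reach Gupta, Pham, Orr in two steps.
Tam reaches everyone (king).
Pham cannot reach Gupta in two steps.
Ueda cannot reach Gupta, Tam, Pham in two steps.
Varga reaches everyone (king).
Orr cannot reach Gupta, Pham in two steps.
Kings: Gupta, Tam, Varga — 3.

3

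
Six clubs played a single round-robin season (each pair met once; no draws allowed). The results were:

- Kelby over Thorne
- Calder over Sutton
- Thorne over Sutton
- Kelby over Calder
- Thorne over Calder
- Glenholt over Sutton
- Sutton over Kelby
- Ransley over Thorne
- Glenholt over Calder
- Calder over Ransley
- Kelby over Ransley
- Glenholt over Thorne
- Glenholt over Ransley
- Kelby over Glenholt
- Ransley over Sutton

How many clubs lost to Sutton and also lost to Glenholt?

0

Sutton beat: Kelby.
Glenholt beat: Ransley, Sutton, Thorne, Calder.
No one was beaten by both.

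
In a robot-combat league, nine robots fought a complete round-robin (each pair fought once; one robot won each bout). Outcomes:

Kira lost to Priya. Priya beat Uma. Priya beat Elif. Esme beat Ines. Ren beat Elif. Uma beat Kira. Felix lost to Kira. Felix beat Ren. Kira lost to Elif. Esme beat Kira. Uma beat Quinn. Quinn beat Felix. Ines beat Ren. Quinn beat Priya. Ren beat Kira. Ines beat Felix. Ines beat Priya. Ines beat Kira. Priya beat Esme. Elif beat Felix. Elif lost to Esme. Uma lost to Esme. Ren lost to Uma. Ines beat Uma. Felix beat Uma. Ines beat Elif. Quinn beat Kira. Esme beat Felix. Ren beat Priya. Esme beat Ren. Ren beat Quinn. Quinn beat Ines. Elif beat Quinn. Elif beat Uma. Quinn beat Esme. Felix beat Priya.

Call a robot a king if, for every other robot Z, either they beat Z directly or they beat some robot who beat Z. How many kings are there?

7

Esme reaches everyone (king).
Kira cannot reach Esme, Quinn, Elif, Ines in two steps.
Quinn reaches everyone (king).
Uma reaches everyone (king).
Priya reaches everyone (king).
Felix cannot reach Ines in two steps.
Ren reaches everyone (king).
Elif reaches everyone (king).
Ines reaches everyone (king).
Kings: Esme, Quinn, Uma, Priya, Ren, Elif, Ines — 7.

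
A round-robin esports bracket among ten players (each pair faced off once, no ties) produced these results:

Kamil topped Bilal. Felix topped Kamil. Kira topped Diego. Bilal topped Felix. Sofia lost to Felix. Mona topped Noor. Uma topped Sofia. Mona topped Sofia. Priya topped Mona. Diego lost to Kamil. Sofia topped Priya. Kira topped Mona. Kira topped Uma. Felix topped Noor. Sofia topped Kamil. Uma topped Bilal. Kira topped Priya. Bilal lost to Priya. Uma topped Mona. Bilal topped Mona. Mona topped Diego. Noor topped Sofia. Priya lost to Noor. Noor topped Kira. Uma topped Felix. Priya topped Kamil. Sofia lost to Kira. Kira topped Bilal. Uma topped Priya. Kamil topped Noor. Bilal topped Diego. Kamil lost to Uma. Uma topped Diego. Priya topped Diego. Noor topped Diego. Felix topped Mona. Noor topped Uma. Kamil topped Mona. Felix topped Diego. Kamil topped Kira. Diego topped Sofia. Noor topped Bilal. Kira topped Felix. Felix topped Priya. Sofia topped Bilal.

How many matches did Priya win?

4

Priya's results: beat Mona, Kamil, Bilal, Diego; lost to Noor, Kira, Uma, Sofia, Felix.
That is 4 wins.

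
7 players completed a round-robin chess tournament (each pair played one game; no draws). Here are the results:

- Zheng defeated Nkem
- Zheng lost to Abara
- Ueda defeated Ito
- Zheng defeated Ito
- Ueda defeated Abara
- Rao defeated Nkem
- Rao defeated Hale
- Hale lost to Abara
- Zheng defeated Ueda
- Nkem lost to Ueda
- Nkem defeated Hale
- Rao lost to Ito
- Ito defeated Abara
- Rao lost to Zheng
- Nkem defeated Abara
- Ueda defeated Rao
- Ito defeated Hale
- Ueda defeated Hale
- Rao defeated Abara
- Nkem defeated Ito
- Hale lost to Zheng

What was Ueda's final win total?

5

Ueda's results: beat Nkem, Hale, Ito, Rao, Abara; lost to Zheng.
That is 5 wins.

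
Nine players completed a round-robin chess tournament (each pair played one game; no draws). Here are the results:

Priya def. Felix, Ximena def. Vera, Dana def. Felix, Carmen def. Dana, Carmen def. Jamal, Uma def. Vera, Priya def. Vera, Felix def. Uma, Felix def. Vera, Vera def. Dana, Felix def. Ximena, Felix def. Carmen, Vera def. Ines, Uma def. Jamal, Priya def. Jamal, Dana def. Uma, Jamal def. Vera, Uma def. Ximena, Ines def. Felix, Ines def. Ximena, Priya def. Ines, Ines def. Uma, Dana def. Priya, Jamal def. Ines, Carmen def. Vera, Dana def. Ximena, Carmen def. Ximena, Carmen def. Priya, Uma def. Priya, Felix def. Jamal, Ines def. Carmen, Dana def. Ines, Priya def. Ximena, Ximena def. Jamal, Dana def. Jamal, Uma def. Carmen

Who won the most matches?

Win totals: Uma 5, Dana 6, Priya 5, Vera 2, Ines 4, Jamal 2, Felix 5, Carmen 5, Ximena 2.
Dana leads with 6 wins (next highest: 5).

Dana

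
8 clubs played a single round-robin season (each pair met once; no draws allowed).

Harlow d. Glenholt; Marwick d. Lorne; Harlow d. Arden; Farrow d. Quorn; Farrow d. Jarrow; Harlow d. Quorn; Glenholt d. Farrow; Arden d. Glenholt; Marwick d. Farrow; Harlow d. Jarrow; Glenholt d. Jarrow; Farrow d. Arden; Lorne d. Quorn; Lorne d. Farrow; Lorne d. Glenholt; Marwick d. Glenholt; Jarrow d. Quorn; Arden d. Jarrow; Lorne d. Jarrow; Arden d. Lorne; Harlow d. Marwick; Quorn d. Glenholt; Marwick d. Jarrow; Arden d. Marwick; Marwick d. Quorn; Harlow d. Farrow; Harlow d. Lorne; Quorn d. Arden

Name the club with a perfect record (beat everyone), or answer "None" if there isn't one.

Harlow has 7 wins out of 7 opponents — a perfect record.

Harlow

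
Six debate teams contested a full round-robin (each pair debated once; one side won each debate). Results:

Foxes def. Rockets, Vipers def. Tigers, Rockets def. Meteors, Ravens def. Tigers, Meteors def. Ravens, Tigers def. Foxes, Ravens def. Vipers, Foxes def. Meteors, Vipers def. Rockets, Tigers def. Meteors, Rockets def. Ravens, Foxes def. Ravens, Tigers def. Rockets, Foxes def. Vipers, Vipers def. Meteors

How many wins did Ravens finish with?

Ravens' results: beat Vipers, Tigers; lost to Meteors, Rockets, Foxes.
That is 2 wins.

2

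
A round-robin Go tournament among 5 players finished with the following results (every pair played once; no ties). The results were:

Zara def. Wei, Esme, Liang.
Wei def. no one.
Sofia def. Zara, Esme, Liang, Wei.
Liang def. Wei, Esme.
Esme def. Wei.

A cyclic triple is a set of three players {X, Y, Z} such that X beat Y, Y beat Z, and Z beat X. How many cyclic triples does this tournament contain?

Win totals: Sofia 4, Esme 1, Zara 3, Wei 0, Liang 2.
A player with w wins dominates both others in C(w,2) triples; summing gives 6 + 0 + 3 + 0 + 1 = 10 transitive triples.
Total triples C(5,3) = 10, so cyclic triples = 10 − 10 = 0.

0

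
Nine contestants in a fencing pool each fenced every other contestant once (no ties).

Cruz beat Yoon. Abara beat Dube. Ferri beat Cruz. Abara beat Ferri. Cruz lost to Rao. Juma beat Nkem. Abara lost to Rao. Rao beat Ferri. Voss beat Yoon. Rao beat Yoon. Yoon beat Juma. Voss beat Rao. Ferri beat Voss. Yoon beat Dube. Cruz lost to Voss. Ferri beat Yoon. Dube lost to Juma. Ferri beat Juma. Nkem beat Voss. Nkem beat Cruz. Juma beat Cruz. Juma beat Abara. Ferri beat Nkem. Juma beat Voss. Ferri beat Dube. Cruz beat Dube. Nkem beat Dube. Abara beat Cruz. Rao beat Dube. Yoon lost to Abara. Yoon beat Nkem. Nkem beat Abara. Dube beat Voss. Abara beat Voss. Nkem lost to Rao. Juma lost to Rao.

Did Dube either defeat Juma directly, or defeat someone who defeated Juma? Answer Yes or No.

Dube did not beat Juma directly.
Dube beat Voss, but each of them lost to Juma. No two-step path.

No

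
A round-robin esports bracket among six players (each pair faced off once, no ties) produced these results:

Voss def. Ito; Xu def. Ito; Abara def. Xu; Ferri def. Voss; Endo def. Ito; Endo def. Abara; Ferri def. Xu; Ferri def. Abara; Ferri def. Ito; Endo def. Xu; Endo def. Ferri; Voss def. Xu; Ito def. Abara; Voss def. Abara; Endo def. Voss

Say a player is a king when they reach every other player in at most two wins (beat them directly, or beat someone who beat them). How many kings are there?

1

Abara cannot reach Voss, Endo, Ferri in two steps.
Ito cannot reach Voss, Endo, Ferri in two steps.
Voss cannot reach Endo, Ferri in two steps.
Xu cannot reach Voss, Endo, Ferri in two steps.
Endo reaches everyone (king).
Ferri cannot reach Endo in two steps.
Kings: Endo — 1.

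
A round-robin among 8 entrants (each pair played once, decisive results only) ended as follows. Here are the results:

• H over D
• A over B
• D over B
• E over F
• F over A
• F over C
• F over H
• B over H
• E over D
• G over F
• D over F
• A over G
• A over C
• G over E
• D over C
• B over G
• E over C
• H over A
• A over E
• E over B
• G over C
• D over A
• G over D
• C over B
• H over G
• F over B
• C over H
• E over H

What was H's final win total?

H's results: beat A, D, G; lost to B, C, E, F.
That is 3 wins.

3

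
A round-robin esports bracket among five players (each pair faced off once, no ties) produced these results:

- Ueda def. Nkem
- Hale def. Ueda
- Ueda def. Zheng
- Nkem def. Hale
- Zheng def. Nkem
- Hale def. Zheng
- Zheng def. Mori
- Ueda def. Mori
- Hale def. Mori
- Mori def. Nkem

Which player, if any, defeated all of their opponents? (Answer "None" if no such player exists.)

Highest win total is Ueda with 3 (out of 4 possible).
Ueda lost to Hale, so no player went undefeated.

None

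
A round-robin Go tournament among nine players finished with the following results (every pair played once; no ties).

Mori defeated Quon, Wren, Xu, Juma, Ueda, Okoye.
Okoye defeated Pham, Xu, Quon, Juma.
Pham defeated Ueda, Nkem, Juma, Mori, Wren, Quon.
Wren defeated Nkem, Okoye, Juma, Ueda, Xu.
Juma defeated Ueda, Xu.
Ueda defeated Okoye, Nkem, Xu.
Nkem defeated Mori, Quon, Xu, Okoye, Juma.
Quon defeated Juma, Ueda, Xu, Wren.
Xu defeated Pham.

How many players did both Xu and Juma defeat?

Xu beat: Pham.
Juma beat: Xu, Ueda.
No one was beaten by both.

0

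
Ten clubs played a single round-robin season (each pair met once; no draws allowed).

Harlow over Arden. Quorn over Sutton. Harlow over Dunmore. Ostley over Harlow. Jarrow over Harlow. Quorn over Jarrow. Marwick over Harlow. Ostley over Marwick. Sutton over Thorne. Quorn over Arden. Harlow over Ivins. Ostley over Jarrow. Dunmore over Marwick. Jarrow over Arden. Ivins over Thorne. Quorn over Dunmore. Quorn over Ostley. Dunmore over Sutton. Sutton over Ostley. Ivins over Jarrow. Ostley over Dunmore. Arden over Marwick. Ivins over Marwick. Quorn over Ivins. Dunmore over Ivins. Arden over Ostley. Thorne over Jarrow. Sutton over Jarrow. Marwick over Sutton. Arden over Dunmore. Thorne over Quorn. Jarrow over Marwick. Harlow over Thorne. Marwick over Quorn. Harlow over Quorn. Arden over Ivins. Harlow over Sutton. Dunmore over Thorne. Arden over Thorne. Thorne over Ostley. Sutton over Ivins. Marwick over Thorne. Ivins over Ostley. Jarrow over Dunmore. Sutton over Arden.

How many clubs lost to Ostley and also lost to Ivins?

Ostley beat: Harlow, Dunmore, Jarrow, Marwick.
Ivins beat: Thorne, Jarrow, Ostley, Marwick.
Both beat: Jarrow, Marwick — 2.

2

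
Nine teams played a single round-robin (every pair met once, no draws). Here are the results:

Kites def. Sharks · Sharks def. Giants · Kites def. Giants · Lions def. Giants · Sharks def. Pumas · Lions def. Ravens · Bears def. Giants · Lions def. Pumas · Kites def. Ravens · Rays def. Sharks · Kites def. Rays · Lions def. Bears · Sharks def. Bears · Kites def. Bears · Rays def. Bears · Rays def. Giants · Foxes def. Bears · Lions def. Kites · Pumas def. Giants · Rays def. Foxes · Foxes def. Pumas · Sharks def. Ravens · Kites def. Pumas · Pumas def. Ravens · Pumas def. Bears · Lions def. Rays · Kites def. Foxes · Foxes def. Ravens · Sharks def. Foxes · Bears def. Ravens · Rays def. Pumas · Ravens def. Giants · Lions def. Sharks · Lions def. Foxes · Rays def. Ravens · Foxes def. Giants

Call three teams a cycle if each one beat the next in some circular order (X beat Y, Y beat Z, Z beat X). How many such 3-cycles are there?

0

Win totals: Lions 8, Kites 7, Ravens 1, Foxes 4, Sharks 5, Pumas 3, Rays 6, Bears 2, Giants 0.
A team with w wins dominates both others in C(w,2) triples; summing gives 28 + 21 + 0 + 6 + 10 + 3 + 15 + 1 + 0 = 84 transitive triples.
Total triples C(9,3) = 84, so cyclic triples = 84 − 84 = 0.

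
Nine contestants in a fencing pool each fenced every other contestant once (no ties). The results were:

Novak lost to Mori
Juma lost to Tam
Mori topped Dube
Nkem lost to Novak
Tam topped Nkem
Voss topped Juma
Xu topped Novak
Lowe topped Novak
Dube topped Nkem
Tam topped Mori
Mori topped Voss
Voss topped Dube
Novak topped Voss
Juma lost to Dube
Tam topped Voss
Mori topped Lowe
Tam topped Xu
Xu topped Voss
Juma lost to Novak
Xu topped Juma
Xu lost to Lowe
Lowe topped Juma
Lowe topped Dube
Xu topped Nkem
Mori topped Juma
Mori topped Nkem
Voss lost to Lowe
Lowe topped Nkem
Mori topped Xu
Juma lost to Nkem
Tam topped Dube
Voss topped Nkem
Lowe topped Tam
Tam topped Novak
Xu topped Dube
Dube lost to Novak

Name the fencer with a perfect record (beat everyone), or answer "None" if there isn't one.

None

Highest win total is Tam with 7 (out of 8 possible).
Tam lost to Lowe, so no fencer went undefeated.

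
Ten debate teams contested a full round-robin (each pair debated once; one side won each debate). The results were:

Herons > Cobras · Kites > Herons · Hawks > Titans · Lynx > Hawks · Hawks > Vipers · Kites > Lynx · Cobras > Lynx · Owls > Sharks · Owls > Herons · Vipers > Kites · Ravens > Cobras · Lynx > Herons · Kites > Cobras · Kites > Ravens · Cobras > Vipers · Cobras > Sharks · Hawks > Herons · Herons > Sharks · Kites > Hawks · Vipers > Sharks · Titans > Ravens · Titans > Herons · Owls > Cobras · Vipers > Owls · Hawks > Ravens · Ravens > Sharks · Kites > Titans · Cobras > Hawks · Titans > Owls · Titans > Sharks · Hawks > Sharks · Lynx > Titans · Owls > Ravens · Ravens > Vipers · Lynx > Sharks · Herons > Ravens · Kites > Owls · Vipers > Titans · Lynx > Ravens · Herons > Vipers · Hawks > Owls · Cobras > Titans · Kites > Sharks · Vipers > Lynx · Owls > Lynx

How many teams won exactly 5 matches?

Win totals: Herons 4, Cobras 5, Vipers 5, Sharks 0, Kites 8, Ravens 3, Lynx 5, Hawks 6, Titans 4, Owls 5.
Exactly 5: Cobras, Vipers, Lynx, Owls — 4 teams.

4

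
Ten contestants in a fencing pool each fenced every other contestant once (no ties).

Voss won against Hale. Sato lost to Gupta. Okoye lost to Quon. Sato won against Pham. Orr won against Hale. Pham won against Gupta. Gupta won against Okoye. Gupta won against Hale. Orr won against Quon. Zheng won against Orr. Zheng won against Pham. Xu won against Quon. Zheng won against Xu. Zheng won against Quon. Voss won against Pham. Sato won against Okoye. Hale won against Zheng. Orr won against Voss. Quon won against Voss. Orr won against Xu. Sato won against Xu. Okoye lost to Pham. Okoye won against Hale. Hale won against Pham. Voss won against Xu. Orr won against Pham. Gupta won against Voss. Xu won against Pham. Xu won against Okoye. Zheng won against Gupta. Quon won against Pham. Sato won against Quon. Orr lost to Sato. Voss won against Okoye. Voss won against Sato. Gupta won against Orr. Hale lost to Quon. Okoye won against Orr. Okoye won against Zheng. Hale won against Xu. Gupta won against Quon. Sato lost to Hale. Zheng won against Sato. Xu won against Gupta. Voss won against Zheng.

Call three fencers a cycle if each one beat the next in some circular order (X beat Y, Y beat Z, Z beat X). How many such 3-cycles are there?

Win totals: Gupta 6, Xu 4, Quon 4, Hale 4, Okoye 3, Voss 6, Zheng 6, Orr 5, Sato 5, Pham 2.
A fencer with w wins dominates both others in C(w,2) triples; summing gives 15 + 6 + 6 + 6 + 3 + 15 + 15 + 10 + 10 + 1 = 87 transitive triples.
Total triples C(10,3) = 120, so cyclic triples = 120 − 87 = 33.

33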